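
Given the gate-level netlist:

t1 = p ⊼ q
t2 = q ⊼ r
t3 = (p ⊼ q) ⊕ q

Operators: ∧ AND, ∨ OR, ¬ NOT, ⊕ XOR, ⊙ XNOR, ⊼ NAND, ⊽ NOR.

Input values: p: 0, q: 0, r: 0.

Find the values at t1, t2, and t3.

t1 = 0 ⊼ 0 = 1
t2 = 0 ⊼ 0 = 1
t3 = (0 ⊼ 0) ⊕ 0 = 1

t1 = 1; t2 = 1; t3 = 1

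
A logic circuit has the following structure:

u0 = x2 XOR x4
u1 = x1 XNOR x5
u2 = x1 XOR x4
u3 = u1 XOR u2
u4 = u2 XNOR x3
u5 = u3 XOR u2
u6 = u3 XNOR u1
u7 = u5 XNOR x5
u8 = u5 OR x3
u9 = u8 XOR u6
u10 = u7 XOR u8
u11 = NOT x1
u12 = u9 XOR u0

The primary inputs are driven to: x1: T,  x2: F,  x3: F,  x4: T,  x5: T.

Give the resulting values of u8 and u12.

u0 = x2 XOR x4 = F XOR T = T
u1 = x1 XNOR x5 = T XNOR T = T
u2 = x1 XOR x4 = T XOR T = F
u3 = u1 XOR u2 = T XOR F = T
u5 = u3 XOR u2 = T XOR F = T
u6 = u3 XNOR u1 = T XNOR T = T
u8 = u5 OR x3 = T OR F = T
u9 = u8 XOR u6 = T XOR T = F
u12 = u9 XOR u0 = F XOR T = T

u8 = T  u12 = T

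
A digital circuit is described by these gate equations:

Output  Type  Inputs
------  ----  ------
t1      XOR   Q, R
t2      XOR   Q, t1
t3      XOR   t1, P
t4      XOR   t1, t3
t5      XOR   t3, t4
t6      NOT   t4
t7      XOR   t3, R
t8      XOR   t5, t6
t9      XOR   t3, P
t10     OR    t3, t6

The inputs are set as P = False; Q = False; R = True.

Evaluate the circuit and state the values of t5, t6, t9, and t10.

t5 = True; t6 = True; t9 = True; t10 = True

t1 = Q XOR R = False XOR True = True
t3 = t1 XOR P = True XOR False = True
t4 = t1 XOR t3 = True XOR True = False
t5 = t3 XOR t4 = True XOR False = True
t6 = NOT t4 = NOT False = True
t9 = t3 XOR P = True XOR False = True
t10 = t3 OR t6 = True OR True = True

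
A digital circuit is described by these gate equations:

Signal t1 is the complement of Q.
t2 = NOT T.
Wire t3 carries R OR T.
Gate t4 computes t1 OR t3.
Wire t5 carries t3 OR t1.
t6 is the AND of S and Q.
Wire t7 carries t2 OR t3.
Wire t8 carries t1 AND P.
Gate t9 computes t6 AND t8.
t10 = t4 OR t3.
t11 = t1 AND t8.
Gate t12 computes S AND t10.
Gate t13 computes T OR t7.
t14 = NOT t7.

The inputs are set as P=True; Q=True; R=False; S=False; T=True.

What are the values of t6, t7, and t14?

t6 = False, t7 = True, t14 = False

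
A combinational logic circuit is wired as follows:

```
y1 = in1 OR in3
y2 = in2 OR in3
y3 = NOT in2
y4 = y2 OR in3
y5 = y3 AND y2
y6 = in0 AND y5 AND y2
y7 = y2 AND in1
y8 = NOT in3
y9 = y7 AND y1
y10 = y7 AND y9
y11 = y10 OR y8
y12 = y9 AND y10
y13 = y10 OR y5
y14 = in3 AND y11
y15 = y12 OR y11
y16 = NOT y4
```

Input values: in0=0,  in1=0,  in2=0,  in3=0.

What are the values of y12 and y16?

y12 = 0; y16 = 1

y1 = in1 OR in3 = 0 OR 0 = 0
y2 = in2 OR in3 = 0 OR 0 = 0
y4 = y2 OR in3 = 0 OR 0 = 0
y7 = y2 AND in1 = 0 AND 0 = 0
y9 = y7 AND y1 = 0 AND 0 = 0
y10 = y7 AND y9 = 0 AND 0 = 0
y12 = y9 AND y10 = 0 AND 0 = 0
y16 = NOT y4 = NOT 0 = 1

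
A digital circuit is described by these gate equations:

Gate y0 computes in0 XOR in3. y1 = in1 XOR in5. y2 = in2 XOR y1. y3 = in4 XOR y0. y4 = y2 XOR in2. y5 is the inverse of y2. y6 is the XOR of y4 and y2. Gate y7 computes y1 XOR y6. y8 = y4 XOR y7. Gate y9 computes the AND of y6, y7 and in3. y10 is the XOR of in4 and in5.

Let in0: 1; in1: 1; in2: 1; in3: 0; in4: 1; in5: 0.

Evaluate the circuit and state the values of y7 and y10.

y7 = 0, y10 = 1

y1 = in1 XOR in5 = 1 XOR 0 = 1
y2 = in2 XOR y1 = 1 XOR 1 = 0
y4 = y2 XOR in2 = 0 XOR 1 = 1
y6 = y4 XOR y2 = 1 XOR 0 = 1
y7 = y1 XOR y6 = 1 XOR 1 = 0
y10 = in4 XOR in5 = 1 XOR 0 = 1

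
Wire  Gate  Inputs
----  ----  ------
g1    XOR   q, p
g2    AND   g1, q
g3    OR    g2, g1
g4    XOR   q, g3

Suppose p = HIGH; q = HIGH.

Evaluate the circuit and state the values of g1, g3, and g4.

g1 = q XOR p = HIGH XOR HIGH = LOW
g2 = g1 AND q = LOW AND HIGH = LOW
g3 = g2 OR g1 = LOW OR LOW = LOW
g4 = q XOR g3 = HIGH XOR LOW = HIGH

g1 = LOW, g3 = LOW, g4 = HIGH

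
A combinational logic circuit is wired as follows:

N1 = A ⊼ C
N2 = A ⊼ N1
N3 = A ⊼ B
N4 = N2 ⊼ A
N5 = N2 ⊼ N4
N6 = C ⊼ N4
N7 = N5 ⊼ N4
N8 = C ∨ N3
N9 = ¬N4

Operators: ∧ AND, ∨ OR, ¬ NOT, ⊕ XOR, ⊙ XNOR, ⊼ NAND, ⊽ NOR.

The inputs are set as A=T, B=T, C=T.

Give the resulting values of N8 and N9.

N8 = T; N9 = T

N1 = A NAND C = T NAND T = F
N2 = A NAND N1 = T NAND F = T
N3 = A NAND B = T NAND T = F
N4 = N2 NAND A = T NAND T = F
N8 = C OR N3 = T OR F = T
N9 = NOT N4 = NOT F = T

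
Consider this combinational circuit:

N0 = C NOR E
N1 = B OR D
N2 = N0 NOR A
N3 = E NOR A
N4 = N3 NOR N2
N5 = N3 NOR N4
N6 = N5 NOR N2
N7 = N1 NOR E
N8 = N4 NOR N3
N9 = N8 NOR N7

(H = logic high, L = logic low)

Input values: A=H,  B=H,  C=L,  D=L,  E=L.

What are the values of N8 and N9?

N0 = C NOR E = L NOR L = H
N1 = B OR D = H OR L = H
N2 = N0 NOR A = H NOR H = L
N3 = E NOR A = L NOR H = L
N4 = N3 NOR N2 = L NOR L = H
N7 = N1 NOR E = H NOR L = L
N8 = N4 NOR N3 = H NOR L = L
N9 = N8 NOR N7 = L NOR L = H

N8 = L, N9 = H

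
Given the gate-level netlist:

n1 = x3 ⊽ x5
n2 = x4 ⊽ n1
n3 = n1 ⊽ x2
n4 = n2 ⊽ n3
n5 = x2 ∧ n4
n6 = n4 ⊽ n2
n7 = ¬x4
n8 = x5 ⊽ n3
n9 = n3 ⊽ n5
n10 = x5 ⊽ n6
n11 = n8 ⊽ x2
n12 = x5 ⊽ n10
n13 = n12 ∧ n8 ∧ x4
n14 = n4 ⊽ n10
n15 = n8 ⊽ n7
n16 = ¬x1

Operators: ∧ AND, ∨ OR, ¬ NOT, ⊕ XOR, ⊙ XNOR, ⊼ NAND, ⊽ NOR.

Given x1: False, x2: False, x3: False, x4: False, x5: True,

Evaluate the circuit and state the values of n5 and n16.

n5 = False, n16 = True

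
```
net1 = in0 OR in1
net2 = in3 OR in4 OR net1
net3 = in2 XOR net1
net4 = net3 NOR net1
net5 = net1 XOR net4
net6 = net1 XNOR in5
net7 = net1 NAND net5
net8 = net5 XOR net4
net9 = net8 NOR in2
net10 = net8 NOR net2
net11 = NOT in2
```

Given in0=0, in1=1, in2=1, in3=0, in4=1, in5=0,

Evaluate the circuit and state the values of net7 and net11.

net1 = in0 OR in1 = 0 OR 1 = 1
net3 = in2 XOR net1 = 1 XOR 1 = 0
net4 = net3 NOR net1 = 0 NOR 1 = 0
net5 = net1 XOR net4 = 1 XOR 0 = 1
net7 = net1 NAND net5 = 1 NAND 1 = 0
net11 = NOT in2 = NOT 1 = 0

net7 = 0  net11 = 0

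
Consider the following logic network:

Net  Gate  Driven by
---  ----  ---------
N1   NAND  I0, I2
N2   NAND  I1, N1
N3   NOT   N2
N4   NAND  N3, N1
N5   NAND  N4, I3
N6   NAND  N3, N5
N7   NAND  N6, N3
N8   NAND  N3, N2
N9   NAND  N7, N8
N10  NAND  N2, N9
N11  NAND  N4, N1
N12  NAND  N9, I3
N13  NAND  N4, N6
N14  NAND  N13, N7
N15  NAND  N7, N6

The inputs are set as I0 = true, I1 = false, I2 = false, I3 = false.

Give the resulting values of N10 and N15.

N10 = true, N15 = false

N1 = I0 NAND I2 = true NAND false = true
N2 = I1 NAND N1 = false NAND true = true
N3 = NOT N2 = NOT true = false
N4 = N3 NAND N1 = false NAND true = true
N5 = N4 NAND I3 = true NAND false = true
N6 = N3 NAND N5 = false NAND true = true
N7 = N6 NAND N3 = true NAND false = true
N8 = N3 NAND N2 = false NAND true = true
N9 = N7 NAND N8 = true NAND true = false
N10 = N2 NAND N9 = true NAND false = true
N15 = N7 NAND N6 = true NAND true = false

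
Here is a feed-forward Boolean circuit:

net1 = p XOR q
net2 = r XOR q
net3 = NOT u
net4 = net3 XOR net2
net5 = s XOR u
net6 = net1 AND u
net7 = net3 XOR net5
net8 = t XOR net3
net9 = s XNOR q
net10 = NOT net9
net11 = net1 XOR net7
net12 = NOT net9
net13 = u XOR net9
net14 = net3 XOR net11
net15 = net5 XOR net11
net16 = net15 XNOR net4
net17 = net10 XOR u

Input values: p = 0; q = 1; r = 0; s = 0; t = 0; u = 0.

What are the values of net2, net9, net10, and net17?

net2 = 1, net9 = 0, net10 = 1, net17 = 1

net2 = r XOR q = 0 XOR 1 = 1
net9 = s XNOR q = 0 XNOR 1 = 0
net10 = NOT net9 = NOT 0 = 1
net17 = net10 XOR u = 1 XOR 0 = 1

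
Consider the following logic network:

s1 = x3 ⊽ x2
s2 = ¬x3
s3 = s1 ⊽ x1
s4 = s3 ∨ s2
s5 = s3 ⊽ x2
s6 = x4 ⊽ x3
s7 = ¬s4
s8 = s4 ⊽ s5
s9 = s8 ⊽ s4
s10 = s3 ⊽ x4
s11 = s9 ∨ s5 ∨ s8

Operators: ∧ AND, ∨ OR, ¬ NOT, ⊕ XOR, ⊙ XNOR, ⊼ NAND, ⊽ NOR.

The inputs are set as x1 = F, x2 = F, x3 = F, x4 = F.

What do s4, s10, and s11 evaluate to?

s1 = x3 NOR x2 = F NOR F = T
s2 = NOT x3 = NOT F = T
s3 = s1 NOR x1 = T NOR F = F
s4 = s3 OR s2 = F OR T = T
s5 = s3 NOR x2 = F NOR F = T
s8 = s4 NOR s5 = T NOR T = F
s9 = s8 NOR s4 = F NOR T = F
s10 = s3 NOR x4 = F NOR F = T
s11 = s9 OR s5 OR s8 = F OR T OR F = T

s4 = T  s10 = T  s11 = T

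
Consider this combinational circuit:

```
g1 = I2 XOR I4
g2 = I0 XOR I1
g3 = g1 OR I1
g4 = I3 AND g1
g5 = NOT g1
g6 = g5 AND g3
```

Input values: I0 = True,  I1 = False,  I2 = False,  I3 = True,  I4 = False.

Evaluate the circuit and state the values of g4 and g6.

g4 = False, g6 = False

g1 = I2 XOR I4 = False XOR False = False
g3 = g1 OR I1 = False OR False = False
g4 = I3 AND g1 = True AND False = False
g5 = NOT g1 = NOT False = True
g6 = g5 AND g3 = True AND False = False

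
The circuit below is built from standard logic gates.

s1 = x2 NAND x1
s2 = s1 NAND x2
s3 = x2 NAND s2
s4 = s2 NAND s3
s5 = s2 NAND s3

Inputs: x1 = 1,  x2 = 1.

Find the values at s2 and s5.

s2 = 1, s5 = 1

s1 = x2 NAND x1 = 1 NAND 1 = 0
s2 = s1 NAND x2 = 0 NAND 1 = 1
s3 = x2 NAND s2 = 1 NAND 1 = 0
s5 = s2 NAND s3 = 1 NAND 0 = 1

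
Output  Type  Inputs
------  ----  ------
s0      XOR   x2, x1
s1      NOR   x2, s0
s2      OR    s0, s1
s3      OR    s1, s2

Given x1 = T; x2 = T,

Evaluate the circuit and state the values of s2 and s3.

s0 = x2 XOR x1 = T XOR T = F
s1 = x2 NOR s0 = T NOR F = F
s2 = s0 OR s1 = F OR F = F
s3 = s1 OR s2 = F OR F = F

s2 = F, s3 = F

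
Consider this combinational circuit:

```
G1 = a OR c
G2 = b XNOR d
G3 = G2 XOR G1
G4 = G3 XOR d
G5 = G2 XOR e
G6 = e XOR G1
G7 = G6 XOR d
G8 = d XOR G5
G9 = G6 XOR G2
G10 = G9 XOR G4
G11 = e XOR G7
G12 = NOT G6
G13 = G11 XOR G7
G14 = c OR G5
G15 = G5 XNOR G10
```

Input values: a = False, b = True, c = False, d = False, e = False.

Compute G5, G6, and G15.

G1 = a OR c = False OR False = False
G2 = b XNOR d = True XNOR False = False
G3 = G2 XOR G1 = False XOR False = False
G4 = G3 XOR d = False XOR False = False
G5 = G2 XOR e = False XOR False = False
G6 = e XOR G1 = False XOR False = False
G9 = G6 XOR G2 = False XOR False = False
G10 = G9 XOR G4 = False XOR False = False
G15 = G5 XNOR G10 = False XNOR False = True

G5 = False  G6 = False  G15 = True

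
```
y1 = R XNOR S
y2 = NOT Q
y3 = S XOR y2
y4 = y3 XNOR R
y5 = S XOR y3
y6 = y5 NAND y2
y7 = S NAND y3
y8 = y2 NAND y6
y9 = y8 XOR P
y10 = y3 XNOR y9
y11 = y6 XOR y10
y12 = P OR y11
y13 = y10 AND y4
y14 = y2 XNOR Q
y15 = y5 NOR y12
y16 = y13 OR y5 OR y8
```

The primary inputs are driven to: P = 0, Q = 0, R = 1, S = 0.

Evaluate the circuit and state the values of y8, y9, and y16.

y8 = 1, y9 = 1, y16 = 1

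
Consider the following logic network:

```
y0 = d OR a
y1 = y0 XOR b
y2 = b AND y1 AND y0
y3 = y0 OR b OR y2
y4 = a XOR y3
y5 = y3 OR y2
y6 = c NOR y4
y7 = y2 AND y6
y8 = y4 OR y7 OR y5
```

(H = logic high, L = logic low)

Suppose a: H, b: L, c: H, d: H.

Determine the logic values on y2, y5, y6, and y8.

y2 = L; y5 = H; y6 = L; y8 = H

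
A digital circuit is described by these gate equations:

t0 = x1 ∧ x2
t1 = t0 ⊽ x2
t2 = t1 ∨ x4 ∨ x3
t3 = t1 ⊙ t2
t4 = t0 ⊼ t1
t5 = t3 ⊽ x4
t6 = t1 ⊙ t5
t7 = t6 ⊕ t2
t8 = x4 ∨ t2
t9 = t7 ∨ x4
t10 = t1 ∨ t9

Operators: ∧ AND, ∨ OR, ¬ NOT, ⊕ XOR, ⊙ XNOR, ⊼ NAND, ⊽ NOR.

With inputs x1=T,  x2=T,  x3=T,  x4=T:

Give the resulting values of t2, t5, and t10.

t2 = T, t5 = F, t10 = T

t0 = x1 AND x2 = T AND T = T
t1 = t0 NOR x2 = T NOR T = F
t2 = t1 OR x4 OR x3 = F OR T OR T = T
t3 = t1 XNOR t2 = F XNOR T = F
t5 = t3 NOR x4 = F NOR T = F
t6 = t1 XNOR t5 = F XNOR F = T
t7 = t6 XOR t2 = T XOR T = F
t9 = t7 OR x4 = F OR T = T
t10 = t1 OR t9 = F OR T = T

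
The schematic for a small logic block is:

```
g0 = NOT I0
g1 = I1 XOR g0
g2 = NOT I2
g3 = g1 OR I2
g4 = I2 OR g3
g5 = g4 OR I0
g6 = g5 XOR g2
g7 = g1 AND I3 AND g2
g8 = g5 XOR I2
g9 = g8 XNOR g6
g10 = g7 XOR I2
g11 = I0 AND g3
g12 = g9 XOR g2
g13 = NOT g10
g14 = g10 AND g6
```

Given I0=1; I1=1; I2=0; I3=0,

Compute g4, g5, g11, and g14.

g4 = 1, g5 = 1, g11 = 1, g14 = 0

g0 = NOT I0 = NOT 1 = 0
g1 = I1 XOR g0 = 1 XOR 0 = 1
g2 = NOT I2 = NOT 0 = 1
g3 = g1 OR I2 = 1 OR 0 = 1
g4 = I2 OR g3 = 0 OR 1 = 1
g5 = g4 OR I0 = 1 OR 1 = 1
g6 = g5 XOR g2 = 1 XOR 1 = 0
g7 = g1 AND I3 AND g2 = 1 AND 0 AND 1 = 0
g10 = g7 XOR I2 = 0 XOR 0 = 0
g11 = I0 AND g3 = 1 AND 1 = 1
g14 = g10 AND g6 = 0 AND 0 = 0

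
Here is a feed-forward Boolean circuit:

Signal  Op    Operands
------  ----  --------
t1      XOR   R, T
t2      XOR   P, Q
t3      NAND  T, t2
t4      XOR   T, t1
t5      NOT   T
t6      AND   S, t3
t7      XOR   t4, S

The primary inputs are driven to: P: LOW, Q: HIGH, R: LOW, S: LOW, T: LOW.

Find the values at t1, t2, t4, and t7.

t1 = LOW, t2 = HIGH, t4 = LOW, t7 = LOW

t1 = R XOR T = LOW XOR LOW = LOW
t2 = P XOR Q = LOW XOR HIGH = HIGH
t4 = T XOR t1 = LOW XOR LOW = LOW
t7 = t4 XOR S = LOW XOR LOW = LOW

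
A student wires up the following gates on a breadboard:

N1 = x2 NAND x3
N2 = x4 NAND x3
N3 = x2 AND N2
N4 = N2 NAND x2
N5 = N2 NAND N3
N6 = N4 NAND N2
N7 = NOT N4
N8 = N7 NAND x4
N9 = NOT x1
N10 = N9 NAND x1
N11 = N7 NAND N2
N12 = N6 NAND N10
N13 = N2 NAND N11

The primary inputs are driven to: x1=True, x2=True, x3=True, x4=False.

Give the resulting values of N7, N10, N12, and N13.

N2 = x4 NAND x3 = False NAND True = True
N4 = N2 NAND x2 = True NAND True = False
N6 = N4 NAND N2 = False NAND True = True
N7 = NOT N4 = NOT False = True
N9 = NOT x1 = NOT True = False
N10 = N9 NAND x1 = False NAND True = True
N11 = N7 NAND N2 = True NAND True = False
N12 = N6 NAND N10 = True NAND True = False
N13 = N2 NAND N11 = True NAND False = True

N7 = True, N10 = True, N12 = False, N13 = True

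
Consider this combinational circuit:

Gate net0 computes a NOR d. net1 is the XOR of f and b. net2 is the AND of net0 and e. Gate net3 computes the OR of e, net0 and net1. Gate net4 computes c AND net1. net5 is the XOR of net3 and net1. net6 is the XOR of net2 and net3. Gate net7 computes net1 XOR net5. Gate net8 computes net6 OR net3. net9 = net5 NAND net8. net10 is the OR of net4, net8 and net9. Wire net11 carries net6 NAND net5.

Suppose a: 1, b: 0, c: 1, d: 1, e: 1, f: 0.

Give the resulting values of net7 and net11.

net7 = 1, net11 = 0

net0 = a NOR d = 1 NOR 1 = 0
net1 = f XOR b = 0 XOR 0 = 0
net2 = net0 AND e = 0 AND 1 = 0
net3 = e OR net0 OR net1 = 1 OR 0 OR 0 = 1
net5 = net3 XOR net1 = 1 XOR 0 = 1
net6 = net2 XOR net3 = 0 XOR 1 = 1
net7 = net1 XOR net5 = 0 XOR 1 = 1
net11 = net6 NAND net5 = 1 NAND 1 = 0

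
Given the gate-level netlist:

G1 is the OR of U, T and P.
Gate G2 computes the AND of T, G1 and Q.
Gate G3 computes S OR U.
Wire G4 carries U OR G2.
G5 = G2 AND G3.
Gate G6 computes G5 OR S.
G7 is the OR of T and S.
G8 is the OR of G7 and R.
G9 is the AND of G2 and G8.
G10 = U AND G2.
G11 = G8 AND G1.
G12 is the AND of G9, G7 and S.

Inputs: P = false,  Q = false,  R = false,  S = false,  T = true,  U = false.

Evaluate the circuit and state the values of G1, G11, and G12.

G1 = true; G11 = true; G12 = false

G1 = U OR T OR P = false OR true OR false = true
G2 = T AND G1 AND Q = true AND true AND false = false
G7 = T OR S = true OR false = true
G8 = G7 OR R = true OR false = true
G9 = G2 AND G8 = false AND true = false
G11 = G8 AND G1 = true AND true = true
G12 = G9 AND G7 AND S = false AND true AND false = false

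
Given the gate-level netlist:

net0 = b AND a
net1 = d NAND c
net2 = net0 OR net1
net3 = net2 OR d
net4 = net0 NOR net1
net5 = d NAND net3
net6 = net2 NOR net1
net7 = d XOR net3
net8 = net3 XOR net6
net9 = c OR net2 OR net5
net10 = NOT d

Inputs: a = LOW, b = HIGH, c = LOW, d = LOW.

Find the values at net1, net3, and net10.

net0 = b AND a = HIGH AND LOW = LOW
net1 = d NAND c = LOW NAND LOW = HIGH
net2 = net0 OR net1 = LOW OR HIGH = HIGH
net3 = net2 OR d = HIGH OR LOW = HIGH
net10 = NOT d = NOT LOW = HIGH

net1 = HIGH, net3 = HIGH, net10 = HIGH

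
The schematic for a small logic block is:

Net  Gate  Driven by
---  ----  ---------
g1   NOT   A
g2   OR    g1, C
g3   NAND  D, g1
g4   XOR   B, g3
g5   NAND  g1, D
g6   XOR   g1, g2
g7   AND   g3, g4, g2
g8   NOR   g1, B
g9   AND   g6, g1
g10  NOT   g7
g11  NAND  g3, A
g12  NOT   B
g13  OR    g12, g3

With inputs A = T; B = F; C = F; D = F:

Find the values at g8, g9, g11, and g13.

g1 = NOT A = NOT T = F
g2 = g1 OR C = F OR F = F
g3 = D NAND g1 = F NAND F = T
g6 = g1 XOR g2 = F XOR F = F
g8 = g1 NOR B = F NOR F = T
g9 = g6 AND g1 = F AND F = F
g11 = g3 NAND A = T NAND T = F
g12 = NOT B = NOT F = T
g13 = g12 OR g3 = T OR T = T

g8 = T, g9 = F, g11 = F, g13 = T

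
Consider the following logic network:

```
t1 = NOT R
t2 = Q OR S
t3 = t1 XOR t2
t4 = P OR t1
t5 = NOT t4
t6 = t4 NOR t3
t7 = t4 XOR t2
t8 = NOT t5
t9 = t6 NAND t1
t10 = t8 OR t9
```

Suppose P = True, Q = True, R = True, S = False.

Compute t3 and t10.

t3 = True, t10 = True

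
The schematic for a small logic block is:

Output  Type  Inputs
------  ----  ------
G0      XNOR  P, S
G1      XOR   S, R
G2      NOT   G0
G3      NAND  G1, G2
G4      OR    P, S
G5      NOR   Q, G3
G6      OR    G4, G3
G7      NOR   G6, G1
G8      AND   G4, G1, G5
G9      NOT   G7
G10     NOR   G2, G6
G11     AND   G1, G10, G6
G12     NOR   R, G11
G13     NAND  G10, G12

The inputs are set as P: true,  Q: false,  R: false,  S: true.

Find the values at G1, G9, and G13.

G0 = P XNOR S = true XNOR true = true
G1 = S XOR R = true XOR false = true
G2 = NOT G0 = NOT true = false
G3 = G1 NAND G2 = true NAND false = true
G4 = P OR S = true OR true = true
G6 = G4 OR G3 = true OR true = true
G7 = G6 NOR G1 = true NOR true = false
G9 = NOT G7 = NOT false = true
G10 = G2 NOR G6 = false NOR true = false
G11 = G1 AND G10 AND G6 = true AND false AND true = false
G12 = R NOR G11 = false NOR false = true
G13 = G10 NAND G12 = false NAND true = true

G1 = true, G9 = true, G13 = true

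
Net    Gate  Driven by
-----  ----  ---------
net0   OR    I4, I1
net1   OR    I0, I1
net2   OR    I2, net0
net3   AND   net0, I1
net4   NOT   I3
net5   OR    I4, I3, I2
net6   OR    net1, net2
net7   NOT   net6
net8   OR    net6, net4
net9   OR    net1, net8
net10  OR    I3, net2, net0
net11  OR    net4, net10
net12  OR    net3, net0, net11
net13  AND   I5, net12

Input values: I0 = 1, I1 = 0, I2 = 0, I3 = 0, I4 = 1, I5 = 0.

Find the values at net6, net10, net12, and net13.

net6 = 1  net10 = 1  net12 = 1  net13 = 0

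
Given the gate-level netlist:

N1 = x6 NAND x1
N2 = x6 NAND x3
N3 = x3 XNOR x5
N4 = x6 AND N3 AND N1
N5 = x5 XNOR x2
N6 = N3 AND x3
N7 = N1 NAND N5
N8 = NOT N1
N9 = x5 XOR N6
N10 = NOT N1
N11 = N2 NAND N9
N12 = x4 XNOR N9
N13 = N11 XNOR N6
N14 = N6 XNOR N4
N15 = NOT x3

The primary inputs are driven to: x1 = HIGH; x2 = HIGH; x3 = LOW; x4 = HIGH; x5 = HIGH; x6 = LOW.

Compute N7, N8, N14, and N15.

N7 = LOW; N8 = LOW; N14 = HIGH; N15 = HIGH

N1 = x6 NAND x1 = LOW NAND HIGH = HIGH
N3 = x3 XNOR x5 = LOW XNOR HIGH = LOW
N4 = x6 AND N3 AND N1 = LOW AND LOW AND HIGH = LOW
N5 = x5 XNOR x2 = HIGH XNOR HIGH = HIGH
N6 = N3 AND x3 = LOW AND LOW = LOW
N7 = N1 NAND N5 = HIGH NAND HIGH = LOW
N8 = NOT N1 = NOT HIGH = LOW
N14 = N6 XNOR N4 = LOW XNOR LOW = HIGH
N15 = NOT x3 = NOT LOW = HIGH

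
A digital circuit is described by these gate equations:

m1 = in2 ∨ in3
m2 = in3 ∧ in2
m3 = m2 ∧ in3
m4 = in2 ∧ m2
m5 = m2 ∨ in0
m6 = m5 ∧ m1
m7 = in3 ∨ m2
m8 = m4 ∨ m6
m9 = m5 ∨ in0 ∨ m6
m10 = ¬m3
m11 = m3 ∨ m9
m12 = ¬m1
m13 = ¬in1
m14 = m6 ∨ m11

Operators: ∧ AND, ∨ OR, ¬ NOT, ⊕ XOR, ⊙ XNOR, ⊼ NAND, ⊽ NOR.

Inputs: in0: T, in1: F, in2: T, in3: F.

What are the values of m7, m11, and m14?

m7 = F, m11 = T, m14 = T

m1 = in2 OR in3 = T OR F = T
m2 = in3 AND in2 = F AND T = F
m3 = m2 AND in3 = F AND F = F
m5 = m2 OR in0 = F OR T = T
m6 = m5 AND m1 = T AND T = T
m7 = in3 OR m2 = F OR F = F
m9 = m5 OR in0 OR m6 = T OR T OR T = T
m11 = m3 OR m9 = F OR T = T
m14 = m6 OR m11 = T OR T = T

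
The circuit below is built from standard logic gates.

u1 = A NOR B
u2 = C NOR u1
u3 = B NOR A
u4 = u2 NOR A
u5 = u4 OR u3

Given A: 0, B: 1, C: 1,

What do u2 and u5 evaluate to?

u2 = 0  u5 = 1

u1 = A NOR B = 0 NOR 1 = 0
u2 = C NOR u1 = 1 NOR 0 = 0
u3 = B NOR A = 1 NOR 0 = 0
u4 = u2 NOR A = 0 NOR 0 = 1
u5 = u4 OR u3 = 1 OR 0 = 1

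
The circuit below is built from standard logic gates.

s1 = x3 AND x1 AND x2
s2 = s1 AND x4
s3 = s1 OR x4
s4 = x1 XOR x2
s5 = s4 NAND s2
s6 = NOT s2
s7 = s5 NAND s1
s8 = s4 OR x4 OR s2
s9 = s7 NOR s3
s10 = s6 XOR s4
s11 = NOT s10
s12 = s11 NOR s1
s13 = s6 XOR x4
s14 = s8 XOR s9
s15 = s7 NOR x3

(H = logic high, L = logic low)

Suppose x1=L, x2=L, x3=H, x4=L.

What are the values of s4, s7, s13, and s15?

s4 = L, s7 = H, s13 = H, s15 = L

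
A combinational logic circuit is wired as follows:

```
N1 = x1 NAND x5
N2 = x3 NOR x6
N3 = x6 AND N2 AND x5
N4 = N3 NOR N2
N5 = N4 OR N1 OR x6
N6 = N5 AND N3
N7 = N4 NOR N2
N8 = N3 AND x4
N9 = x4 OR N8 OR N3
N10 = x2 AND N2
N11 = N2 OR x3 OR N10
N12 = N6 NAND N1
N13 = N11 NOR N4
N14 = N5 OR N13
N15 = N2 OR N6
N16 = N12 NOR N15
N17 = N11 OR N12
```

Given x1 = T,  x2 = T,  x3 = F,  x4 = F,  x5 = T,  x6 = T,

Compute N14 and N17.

N1 = x1 NAND x5 = T NAND T = F
N2 = x3 NOR x6 = F NOR T = F
N3 = x6 AND N2 AND x5 = T AND F AND T = F
N4 = N3 NOR N2 = F NOR F = T
N5 = N4 OR N1 OR x6 = T OR F OR T = T
N6 = N5 AND N3 = T AND F = F
N10 = x2 AND N2 = T AND F = F
N11 = N2 OR x3 OR N10 = F OR F OR F = F
N12 = N6 NAND N1 = F NAND F = T
N13 = N11 NOR N4 = F NOR T = F
N14 = N5 OR N13 = T OR F = T
N17 = N11 OR N12 = F OR T = T

N14 = T; N17 = T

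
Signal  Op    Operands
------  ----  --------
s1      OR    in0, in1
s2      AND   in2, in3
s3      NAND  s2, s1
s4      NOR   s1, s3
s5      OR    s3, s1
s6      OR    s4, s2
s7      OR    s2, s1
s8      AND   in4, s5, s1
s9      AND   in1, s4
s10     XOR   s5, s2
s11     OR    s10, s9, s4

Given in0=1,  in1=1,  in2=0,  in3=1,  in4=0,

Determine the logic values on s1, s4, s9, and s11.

s1 = 1  s4 = 0  s9 = 0  s11 = 1

s1 = in0 OR in1 = 1 OR 1 = 1
s2 = in2 AND in3 = 0 AND 1 = 0
s3 = s2 NAND s1 = 0 NAND 1 = 1
s4 = s1 NOR s3 = 1 NOR 1 = 0
s5 = s3 OR s1 = 1 OR 1 = 1
s9 = in1 AND s4 = 1 AND 0 = 0
s10 = s5 XOR s2 = 1 XOR 0 = 1
s11 = s10 OR s9 OR s4 = 1 OR 0 OR 0 = 1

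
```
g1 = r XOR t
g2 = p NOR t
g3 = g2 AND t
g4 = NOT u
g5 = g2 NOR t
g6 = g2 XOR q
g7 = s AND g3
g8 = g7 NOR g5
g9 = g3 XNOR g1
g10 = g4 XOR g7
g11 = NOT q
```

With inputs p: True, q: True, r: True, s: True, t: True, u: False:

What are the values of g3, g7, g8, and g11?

g2 = p NOR t = True NOR True = False
g3 = g2 AND t = False AND True = False
g5 = g2 NOR t = False NOR True = False
g7 = s AND g3 = True AND False = False
g8 = g7 NOR g5 = False NOR False = True
g11 = NOT q = NOT True = False

g3 = False, g7 = False, g8 = True, g11 = False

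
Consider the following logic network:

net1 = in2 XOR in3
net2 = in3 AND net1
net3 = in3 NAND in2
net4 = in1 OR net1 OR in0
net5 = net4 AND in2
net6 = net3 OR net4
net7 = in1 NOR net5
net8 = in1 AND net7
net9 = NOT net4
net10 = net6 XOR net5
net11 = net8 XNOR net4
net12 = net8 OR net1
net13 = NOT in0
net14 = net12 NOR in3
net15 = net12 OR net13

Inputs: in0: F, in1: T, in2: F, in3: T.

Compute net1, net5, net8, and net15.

net1 = T, net5 = F, net8 = F, net15 = T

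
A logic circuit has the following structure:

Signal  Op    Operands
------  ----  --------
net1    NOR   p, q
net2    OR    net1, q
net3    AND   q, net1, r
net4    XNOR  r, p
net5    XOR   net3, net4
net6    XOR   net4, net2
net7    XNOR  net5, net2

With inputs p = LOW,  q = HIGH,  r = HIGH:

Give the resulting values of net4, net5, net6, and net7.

net4 = LOW, net5 = LOW, net6 = HIGH, net7 = LOW

net1 = p NOR q = LOW NOR HIGH = LOW
net2 = net1 OR q = LOW OR HIGH = HIGH
net3 = q AND net1 AND r = HIGH AND LOW AND HIGH = LOW
net4 = r XNOR p = HIGH XNOR LOW = LOW
net5 = net3 XOR net4 = LOW XOR LOW = LOW
net6 = net4 XOR net2 = LOW XOR HIGH = HIGH
net7 = net5 XNOR net2 = LOW XNOR HIGH = LOW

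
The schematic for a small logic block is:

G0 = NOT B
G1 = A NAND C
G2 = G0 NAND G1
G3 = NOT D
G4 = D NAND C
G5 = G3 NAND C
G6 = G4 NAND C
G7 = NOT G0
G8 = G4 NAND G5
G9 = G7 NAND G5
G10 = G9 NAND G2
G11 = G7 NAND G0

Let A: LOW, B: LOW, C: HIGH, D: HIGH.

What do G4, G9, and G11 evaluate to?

G0 = NOT B = NOT LOW = HIGH
G3 = NOT D = NOT HIGH = LOW
G4 = D NAND C = HIGH NAND HIGH = LOW
G5 = G3 NAND C = LOW NAND HIGH = HIGH
G7 = NOT G0 = NOT HIGH = LOW
G9 = G7 NAND G5 = LOW NAND HIGH = HIGH
G11 = G7 NAND G0 = LOW NAND HIGH = HIGH

G4 = LOW, G9 = HIGH, G11 = HIGH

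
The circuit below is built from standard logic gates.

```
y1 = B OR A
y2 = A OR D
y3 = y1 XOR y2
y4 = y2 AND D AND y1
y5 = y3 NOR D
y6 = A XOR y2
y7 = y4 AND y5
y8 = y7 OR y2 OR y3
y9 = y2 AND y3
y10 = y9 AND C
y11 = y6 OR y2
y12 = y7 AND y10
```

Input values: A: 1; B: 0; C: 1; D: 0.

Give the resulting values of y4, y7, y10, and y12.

y4 = 0  y7 = 0  y10 = 0  y12 = 0

y1 = B OR A = 0 OR 1 = 1
y2 = A OR D = 1 OR 0 = 1
y3 = y1 XOR y2 = 1 XOR 1 = 0
y4 = y2 AND D AND y1 = 1 AND 0 AND 1 = 0
y5 = y3 NOR D = 0 NOR 0 = 1
y7 = y4 AND y5 = 0 AND 1 = 0
y9 = y2 AND y3 = 1 AND 0 = 0
y10 = y9 AND C = 0 AND 1 = 0
y12 = y7 AND y10 = 0 AND 0 = 0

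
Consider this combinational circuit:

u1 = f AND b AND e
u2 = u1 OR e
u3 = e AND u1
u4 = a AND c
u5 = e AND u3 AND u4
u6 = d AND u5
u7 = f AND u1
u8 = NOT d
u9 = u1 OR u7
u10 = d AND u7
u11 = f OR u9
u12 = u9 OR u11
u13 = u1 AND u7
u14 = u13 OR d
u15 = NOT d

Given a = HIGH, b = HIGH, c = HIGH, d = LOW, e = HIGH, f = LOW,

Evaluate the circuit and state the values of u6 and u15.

u1 = f AND b AND e = LOW AND HIGH AND HIGH = LOW
u3 = e AND u1 = HIGH AND LOW = LOW
u4 = a AND c = HIGH AND HIGH = HIGH
u5 = e AND u3 AND u4 = HIGH AND LOW AND HIGH = LOW
u6 = d AND u5 = LOW AND LOW = LOW
u15 = NOT d = NOT LOW = HIGH

u6 = LOW, u15 = HIGH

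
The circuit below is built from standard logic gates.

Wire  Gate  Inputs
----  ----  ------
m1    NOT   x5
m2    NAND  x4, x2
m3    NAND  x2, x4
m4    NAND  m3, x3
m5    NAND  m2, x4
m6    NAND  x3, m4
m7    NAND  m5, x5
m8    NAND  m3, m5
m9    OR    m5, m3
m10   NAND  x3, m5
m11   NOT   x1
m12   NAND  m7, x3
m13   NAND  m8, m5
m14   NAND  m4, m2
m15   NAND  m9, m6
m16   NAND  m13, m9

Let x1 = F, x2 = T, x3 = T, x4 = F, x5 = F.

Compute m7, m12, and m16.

m7 = T  m12 = F  m16 = F

m2 = x4 NAND x2 = F NAND T = T
m3 = x2 NAND x4 = T NAND F = T
m5 = m2 NAND x4 = T NAND F = T
m7 = m5 NAND x5 = T NAND F = T
m8 = m3 NAND m5 = T NAND T = F
m9 = m5 OR m3 = T OR T = T
m12 = m7 NAND x3 = T NAND T = F
m13 = m8 NAND m5 = F NAND T = T
m16 = m13 NAND m9 = T NAND T = F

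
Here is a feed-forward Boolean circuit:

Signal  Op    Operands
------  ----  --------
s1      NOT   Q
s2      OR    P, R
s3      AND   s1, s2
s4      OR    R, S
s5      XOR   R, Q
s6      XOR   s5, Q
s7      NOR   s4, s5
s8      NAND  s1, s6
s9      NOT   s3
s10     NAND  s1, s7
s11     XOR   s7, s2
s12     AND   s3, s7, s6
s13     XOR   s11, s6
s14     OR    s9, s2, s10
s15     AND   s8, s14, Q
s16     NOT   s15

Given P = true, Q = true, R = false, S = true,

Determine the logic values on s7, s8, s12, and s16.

s7 = false; s8 = true; s12 = false; s16 = false

s1 = NOT Q = NOT true = false
s2 = P OR R = true OR false = true
s3 = s1 AND s2 = false AND true = false
s4 = R OR S = false OR true = true
s5 = R XOR Q = false XOR true = true
s6 = s5 XOR Q = true XOR true = false
s7 = s4 NOR s5 = true NOR true = false
s8 = s1 NAND s6 = false NAND false = true
s9 = NOT s3 = NOT false = true
s10 = s1 NAND s7 = false NAND false = true
s12 = s3 AND s7 AND s6 = false AND false AND false = false
s14 = s9 OR s2 OR s10 = true OR true OR true = true
s15 = s8 AND s14 AND Q = true AND true AND true = true
s16 = NOT s15 = NOT true = false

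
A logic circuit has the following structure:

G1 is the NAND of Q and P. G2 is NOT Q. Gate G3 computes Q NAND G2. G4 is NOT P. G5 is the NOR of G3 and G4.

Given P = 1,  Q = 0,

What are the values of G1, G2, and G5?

G1 = 1  G2 = 1  G5 = 0

G1 = Q NAND P = 0 NAND 1 = 1
G2 = NOT Q = NOT 0 = 1
G3 = Q NAND G2 = 0 NAND 1 = 1
G4 = NOT P = NOT 1 = 0
G5 = G3 NOR G4 = 1 NOR 0 = 0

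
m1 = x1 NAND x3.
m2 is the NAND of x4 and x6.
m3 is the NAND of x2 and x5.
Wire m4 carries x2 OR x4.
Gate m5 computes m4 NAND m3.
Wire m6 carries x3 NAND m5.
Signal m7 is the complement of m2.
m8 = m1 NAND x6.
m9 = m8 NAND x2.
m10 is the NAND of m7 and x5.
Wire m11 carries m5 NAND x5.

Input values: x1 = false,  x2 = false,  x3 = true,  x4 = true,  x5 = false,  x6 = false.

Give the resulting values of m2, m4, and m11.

m2 = true; m4 = true; m11 = true

m2 = x4 NAND x6 = true NAND false = true
m3 = x2 NAND x5 = false NAND false = true
m4 = x2 OR x4 = false OR true = true
m5 = m4 NAND m3 = true NAND true = false
m11 = m5 NAND x5 = false NAND false = true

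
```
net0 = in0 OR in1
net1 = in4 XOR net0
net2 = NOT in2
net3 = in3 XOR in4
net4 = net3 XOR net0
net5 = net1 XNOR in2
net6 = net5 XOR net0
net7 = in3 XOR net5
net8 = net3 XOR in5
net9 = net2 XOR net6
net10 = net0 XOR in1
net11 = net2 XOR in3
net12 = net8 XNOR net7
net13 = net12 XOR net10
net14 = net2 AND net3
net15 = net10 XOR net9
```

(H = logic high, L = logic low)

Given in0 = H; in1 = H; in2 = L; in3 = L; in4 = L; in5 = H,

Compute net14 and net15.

net14 = L  net15 = L

net0 = in0 OR in1 = H OR H = H
net1 = in4 XOR net0 = L XOR H = H
net2 = NOT in2 = NOT L = H
net3 = in3 XOR in4 = L XOR L = L
net5 = net1 XNOR in2 = H XNOR L = L
net6 = net5 XOR net0 = L XOR H = H
net9 = net2 XOR net6 = H XOR H = L
net10 = net0 XOR in1 = H XOR H = L
net14 = net2 AND net3 = H AND L = L
net15 = net10 XOR net9 = L XOR L = L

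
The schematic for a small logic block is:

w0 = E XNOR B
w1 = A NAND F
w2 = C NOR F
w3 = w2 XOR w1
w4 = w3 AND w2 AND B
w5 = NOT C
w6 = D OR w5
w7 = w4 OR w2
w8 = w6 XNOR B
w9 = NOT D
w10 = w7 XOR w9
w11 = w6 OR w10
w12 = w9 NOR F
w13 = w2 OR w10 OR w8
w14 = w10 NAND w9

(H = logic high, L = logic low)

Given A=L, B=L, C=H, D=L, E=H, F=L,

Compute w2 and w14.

w2 = L  w14 = L

w1 = A NAND F = L NAND L = H
w2 = C NOR F = H NOR L = L
w3 = w2 XOR w1 = L XOR H = H
w4 = w3 AND w2 AND B = H AND L AND L = L
w7 = w4 OR w2 = L OR L = L
w9 = NOT D = NOT L = H
w10 = w7 XOR w9 = L XOR H = H
w14 = w10 NAND w9 = H NAND H = L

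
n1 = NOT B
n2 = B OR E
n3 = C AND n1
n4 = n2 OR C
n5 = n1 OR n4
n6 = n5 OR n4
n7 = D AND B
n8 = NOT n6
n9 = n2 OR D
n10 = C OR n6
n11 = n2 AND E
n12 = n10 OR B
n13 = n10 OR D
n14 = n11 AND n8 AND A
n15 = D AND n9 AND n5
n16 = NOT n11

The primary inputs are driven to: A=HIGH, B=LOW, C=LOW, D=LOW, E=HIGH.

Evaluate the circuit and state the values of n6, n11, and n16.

n1 = NOT B = NOT LOW = HIGH
n2 = B OR E = LOW OR HIGH = HIGH
n4 = n2 OR C = HIGH OR LOW = HIGH
n5 = n1 OR n4 = HIGH OR HIGH = HIGH
n6 = n5 OR n4 = HIGH OR HIGH = HIGH
n11 = n2 AND E = HIGH AND HIGH = HIGH
n16 = NOT n11 = NOT HIGH = LOW

n6 = HIGH, n11 = HIGH, n16 = LOW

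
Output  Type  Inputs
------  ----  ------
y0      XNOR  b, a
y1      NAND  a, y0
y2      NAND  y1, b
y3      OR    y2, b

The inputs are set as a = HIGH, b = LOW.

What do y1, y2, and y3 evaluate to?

y1 = HIGH, y2 = HIGH, y3 = HIGH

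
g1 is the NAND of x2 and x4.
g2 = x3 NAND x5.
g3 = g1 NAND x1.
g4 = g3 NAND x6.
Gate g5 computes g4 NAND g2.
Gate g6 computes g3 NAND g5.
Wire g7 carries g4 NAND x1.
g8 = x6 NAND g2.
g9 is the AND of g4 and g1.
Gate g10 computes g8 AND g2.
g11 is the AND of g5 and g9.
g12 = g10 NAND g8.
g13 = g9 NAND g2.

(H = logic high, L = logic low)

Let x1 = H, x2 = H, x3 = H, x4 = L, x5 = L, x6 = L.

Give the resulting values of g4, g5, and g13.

g4 = H, g5 = L, g13 = L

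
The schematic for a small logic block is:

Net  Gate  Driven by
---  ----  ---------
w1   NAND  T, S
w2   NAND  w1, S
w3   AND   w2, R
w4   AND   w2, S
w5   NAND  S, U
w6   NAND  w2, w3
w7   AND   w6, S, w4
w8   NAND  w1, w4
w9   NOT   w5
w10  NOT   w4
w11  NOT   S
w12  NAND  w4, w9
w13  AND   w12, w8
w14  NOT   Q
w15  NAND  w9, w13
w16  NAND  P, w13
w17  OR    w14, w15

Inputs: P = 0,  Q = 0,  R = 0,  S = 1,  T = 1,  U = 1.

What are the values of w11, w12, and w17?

w11 = 0; w12 = 0; w17 = 1

w1 = T NAND S = 1 NAND 1 = 0
w2 = w1 NAND S = 0 NAND 1 = 1
w4 = w2 AND S = 1 AND 1 = 1
w5 = S NAND U = 1 NAND 1 = 0
w8 = w1 NAND w4 = 0 NAND 1 = 1
w9 = NOT w5 = NOT 0 = 1
w11 = NOT S = NOT 1 = 0
w12 = w4 NAND w9 = 1 NAND 1 = 0
w13 = w12 AND w8 = 0 AND 1 = 0
w14 = NOT Q = NOT 0 = 1
w15 = w9 NAND w13 = 1 NAND 0 = 1
w17 = w14 OR w15 = 1 OR 1 = 1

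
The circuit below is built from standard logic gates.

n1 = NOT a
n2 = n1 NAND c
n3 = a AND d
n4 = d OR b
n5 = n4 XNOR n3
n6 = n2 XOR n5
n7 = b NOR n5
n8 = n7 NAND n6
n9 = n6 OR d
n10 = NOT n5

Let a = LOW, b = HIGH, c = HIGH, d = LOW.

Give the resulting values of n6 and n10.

n1 = NOT a = NOT LOW = HIGH
n2 = n1 NAND c = HIGH NAND HIGH = LOW
n3 = a AND d = LOW AND LOW = LOW
n4 = d OR b = LOW OR HIGH = HIGH
n5 = n4 XNOR n3 = HIGH XNOR LOW = LOW
n6 = n2 XOR n5 = LOW XOR LOW = LOW
n10 = NOT n5 = NOT LOW = HIGH

n6 = LOW; n10 = HIGH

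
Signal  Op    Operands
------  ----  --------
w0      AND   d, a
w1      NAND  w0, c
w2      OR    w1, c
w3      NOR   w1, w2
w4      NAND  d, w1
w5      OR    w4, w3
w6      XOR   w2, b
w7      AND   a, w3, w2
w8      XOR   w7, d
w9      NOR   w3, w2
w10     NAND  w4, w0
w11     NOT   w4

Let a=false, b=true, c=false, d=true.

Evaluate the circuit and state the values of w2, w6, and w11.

w0 = d AND a = true AND false = false
w1 = w0 NAND c = false NAND false = true
w2 = w1 OR c = true OR false = true
w4 = d NAND w1 = true NAND true = false
w6 = w2 XOR b = true XOR true = false
w11 = NOT w4 = NOT false = true

w2 = true, w6 = false, w11 = true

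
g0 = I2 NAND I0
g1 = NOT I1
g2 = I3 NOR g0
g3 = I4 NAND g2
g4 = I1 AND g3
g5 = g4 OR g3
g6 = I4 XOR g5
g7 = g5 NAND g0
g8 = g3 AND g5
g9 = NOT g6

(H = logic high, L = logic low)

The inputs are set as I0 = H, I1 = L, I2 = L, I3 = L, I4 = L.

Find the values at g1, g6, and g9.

g1 = H; g6 = H; g9 = L

g0 = I2 NAND I0 = L NAND H = H
g1 = NOT I1 = NOT L = H
g2 = I3 NOR g0 = L NOR H = L
g3 = I4 NAND g2 = L NAND L = H
g4 = I1 AND g3 = L AND H = L
g5 = g4 OR g3 = L OR H = H
g6 = I4 XOR g5 = L XOR H = H
g9 = NOT g6 = NOT H = L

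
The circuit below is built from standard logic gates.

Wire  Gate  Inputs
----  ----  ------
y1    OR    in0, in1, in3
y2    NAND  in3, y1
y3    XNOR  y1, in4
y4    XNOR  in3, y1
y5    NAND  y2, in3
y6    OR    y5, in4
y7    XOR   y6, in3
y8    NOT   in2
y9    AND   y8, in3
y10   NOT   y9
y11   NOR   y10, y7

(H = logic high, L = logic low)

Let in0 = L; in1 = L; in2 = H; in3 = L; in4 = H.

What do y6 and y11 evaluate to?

y1 = in0 OR in1 OR in3 = L OR L OR L = L
y2 = in3 NAND y1 = L NAND L = H
y5 = y2 NAND in3 = H NAND L = H
y6 = y5 OR in4 = H OR H = H
y7 = y6 XOR in3 = H XOR L = H
y8 = NOT in2 = NOT H = L
y9 = y8 AND in3 = L AND L = L
y10 = NOT y9 = NOT L = H
y11 = y10 NOR y7 = H NOR H = L

y6 = H, y11 = L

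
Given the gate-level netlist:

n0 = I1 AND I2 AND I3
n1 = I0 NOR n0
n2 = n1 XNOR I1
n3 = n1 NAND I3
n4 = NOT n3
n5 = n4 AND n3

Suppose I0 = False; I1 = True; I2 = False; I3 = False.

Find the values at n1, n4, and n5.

n0 = I1 AND I2 AND I3 = True AND False AND False = False
n1 = I0 NOR n0 = False NOR False = True
n3 = n1 NAND I3 = True NAND False = True
n4 = NOT n3 = NOT True = False
n5 = n4 AND n3 = False AND True = False

n1 = True  n4 = False  n5 = False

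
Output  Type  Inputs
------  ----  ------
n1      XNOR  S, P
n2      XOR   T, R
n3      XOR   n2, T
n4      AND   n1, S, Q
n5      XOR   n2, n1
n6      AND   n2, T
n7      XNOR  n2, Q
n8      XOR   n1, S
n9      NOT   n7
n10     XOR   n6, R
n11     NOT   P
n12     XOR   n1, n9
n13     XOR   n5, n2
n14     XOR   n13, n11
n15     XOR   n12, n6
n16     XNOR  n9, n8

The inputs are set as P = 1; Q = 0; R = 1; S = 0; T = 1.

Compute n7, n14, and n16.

n1 = S XNOR P = 0 XNOR 1 = 0
n2 = T XOR R = 1 XOR 1 = 0
n5 = n2 XOR n1 = 0 XOR 0 = 0
n7 = n2 XNOR Q = 0 XNOR 0 = 1
n8 = n1 XOR S = 0 XOR 0 = 0
n9 = NOT n7 = NOT 1 = 0
n11 = NOT P = NOT 1 = 0
n13 = n5 XOR n2 = 0 XOR 0 = 0
n14 = n13 XOR n11 = 0 XOR 0 = 0
n16 = n9 XNOR n8 = 0 XNOR 0 = 1

n7 = 1, n14 = 0, n16 = 1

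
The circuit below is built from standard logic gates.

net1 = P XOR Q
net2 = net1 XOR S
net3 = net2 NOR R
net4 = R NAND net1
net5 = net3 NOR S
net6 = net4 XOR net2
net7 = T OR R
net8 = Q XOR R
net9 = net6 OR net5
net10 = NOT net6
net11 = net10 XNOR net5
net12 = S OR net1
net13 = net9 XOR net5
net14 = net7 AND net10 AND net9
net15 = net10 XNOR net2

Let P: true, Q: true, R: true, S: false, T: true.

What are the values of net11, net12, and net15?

net11 = false  net12 = false  net15 = true

net1 = P XOR Q = true XOR true = false
net2 = net1 XOR S = false XOR false = false
net3 = net2 NOR R = false NOR true = false
net4 = R NAND net1 = true NAND false = true
net5 = net3 NOR S = false NOR false = true
net6 = net4 XOR net2 = true XOR false = true
net10 = NOT net6 = NOT true = false
net11 = net10 XNOR net5 = false XNOR true = false
net12 = S OR net1 = false OR false = false
net15 = net10 XNOR net2 = false XNOR false = true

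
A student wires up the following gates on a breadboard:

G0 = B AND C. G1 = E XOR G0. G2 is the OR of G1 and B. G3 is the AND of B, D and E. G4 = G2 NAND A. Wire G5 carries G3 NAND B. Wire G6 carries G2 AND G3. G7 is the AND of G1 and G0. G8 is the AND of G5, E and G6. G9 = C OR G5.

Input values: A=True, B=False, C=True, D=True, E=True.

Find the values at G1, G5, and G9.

G1 = True  G5 = True  G9 = True

G0 = B AND C = False AND True = False
G1 = E XOR G0 = True XOR False = True
G3 = B AND D AND E = False AND True AND True = False
G5 = G3 NAND B = False NAND False = True
G9 = C OR G5 = True OR True = True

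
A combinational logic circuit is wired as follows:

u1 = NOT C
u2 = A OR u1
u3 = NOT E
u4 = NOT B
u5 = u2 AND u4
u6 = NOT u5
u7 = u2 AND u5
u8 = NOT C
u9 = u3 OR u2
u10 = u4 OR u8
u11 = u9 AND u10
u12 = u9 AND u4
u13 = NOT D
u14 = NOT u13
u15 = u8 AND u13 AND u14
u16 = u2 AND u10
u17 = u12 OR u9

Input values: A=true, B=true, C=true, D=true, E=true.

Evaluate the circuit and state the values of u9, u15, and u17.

u1 = NOT C = NOT true = false
u2 = A OR u1 = true OR false = true
u3 = NOT E = NOT true = false
u4 = NOT B = NOT true = false
u8 = NOT C = NOT true = false
u9 = u3 OR u2 = false OR true = true
u12 = u9 AND u4 = true AND false = false
u13 = NOT D = NOT true = false
u14 = NOT u13 = NOT false = true
u15 = u8 AND u13 AND u14 = false AND false AND true = false
u17 = u12 OR u9 = false OR true = true

u9 = true, u15 = false, u17 = true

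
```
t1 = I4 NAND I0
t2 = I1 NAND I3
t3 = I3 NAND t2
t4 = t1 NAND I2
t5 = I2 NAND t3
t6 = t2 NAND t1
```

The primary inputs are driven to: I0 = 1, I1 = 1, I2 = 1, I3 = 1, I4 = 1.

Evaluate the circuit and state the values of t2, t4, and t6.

t1 = I4 NAND I0 = 1 NAND 1 = 0
t2 = I1 NAND I3 = 1 NAND 1 = 0
t4 = t1 NAND I2 = 0 NAND 1 = 1
t6 = t2 NAND t1 = 0 NAND 0 = 1

t2 = 0, t4 = 1, t6 = 1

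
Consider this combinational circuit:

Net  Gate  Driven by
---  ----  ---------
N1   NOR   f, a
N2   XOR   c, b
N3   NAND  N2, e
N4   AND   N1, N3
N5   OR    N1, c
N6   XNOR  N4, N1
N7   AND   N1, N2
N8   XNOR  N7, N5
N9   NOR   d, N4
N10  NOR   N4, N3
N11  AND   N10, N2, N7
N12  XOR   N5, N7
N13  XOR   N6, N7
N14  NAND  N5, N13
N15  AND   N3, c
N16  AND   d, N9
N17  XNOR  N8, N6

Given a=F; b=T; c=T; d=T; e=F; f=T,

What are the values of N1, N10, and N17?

N1 = F, N10 = F, N17 = F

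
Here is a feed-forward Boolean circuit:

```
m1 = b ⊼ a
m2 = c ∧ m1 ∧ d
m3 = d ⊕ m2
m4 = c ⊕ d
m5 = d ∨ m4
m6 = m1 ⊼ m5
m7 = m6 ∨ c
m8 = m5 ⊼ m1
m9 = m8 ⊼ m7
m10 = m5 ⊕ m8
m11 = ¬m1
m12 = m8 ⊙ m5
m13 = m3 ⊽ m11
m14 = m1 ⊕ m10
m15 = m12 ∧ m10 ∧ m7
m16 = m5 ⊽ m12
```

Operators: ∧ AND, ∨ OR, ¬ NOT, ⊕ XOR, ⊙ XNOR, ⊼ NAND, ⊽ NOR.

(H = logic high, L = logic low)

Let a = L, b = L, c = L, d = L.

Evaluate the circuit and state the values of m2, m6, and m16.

m2 = L; m6 = H; m16 = H

m1 = b NAND a = L NAND L = H
m2 = c AND m1 AND d = L AND H AND L = L
m4 = c XOR d = L XOR L = L
m5 = d OR m4 = L OR L = L
m6 = m1 NAND m5 = H NAND L = H
m8 = m5 NAND m1 = L NAND H = H
m12 = m8 XNOR m5 = H XNOR L = L
m16 = m5 NOR m12 = L NOR L = H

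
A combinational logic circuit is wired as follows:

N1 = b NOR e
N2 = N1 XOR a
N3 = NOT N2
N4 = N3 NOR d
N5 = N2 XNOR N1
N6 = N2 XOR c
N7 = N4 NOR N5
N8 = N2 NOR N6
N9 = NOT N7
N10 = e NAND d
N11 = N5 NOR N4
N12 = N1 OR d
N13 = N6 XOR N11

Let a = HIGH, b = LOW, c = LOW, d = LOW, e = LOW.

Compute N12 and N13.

N12 = HIGH, N13 = HIGH

N1 = b NOR e = LOW NOR LOW = HIGH
N2 = N1 XOR a = HIGH XOR HIGH = LOW
N3 = NOT N2 = NOT LOW = HIGH
N4 = N3 NOR d = HIGH NOR LOW = LOW
N5 = N2 XNOR N1 = LOW XNOR HIGH = LOW
N6 = N2 XOR c = LOW XOR LOW = LOW
N11 = N5 NOR N4 = LOW NOR LOW = HIGH
N12 = N1 OR d = HIGH OR LOW = HIGH
N13 = N6 XOR N11 = LOW XOR HIGH = HIGH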